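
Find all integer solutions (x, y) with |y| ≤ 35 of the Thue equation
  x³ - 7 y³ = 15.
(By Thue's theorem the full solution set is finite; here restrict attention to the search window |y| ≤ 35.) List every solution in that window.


The equation is x³ - 7y³ = 15. For fixed y, x³ = 7·y³ + 15, so a solution requires the RHS to be a perfect cube.
Strategy: iterate y from -35 to 35, compute RHS = 7·y³ + 15, and check whether it is a (positive or negative) perfect cube.
Check small values of y:
  y = 0: RHS = 15 is not a perfect cube.
  y = 1: RHS = 22 is not a perfect cube.
  y = -1: RHS = 8 = (2)³ ⇒ x = 2 works.
  y = 2: RHS = 71 is not a perfect cube.
  y = -2: RHS = -41 is not a perfect cube.
  y = 3: RHS = 204 is not a perfect cube.
  y = -3: RHS = -174 is not a perfect cube.
Continuing, at y = 23: RHS = 85184 = (44)³ ⇒ x = 44 works.
Searching the remaining y in |y| ≤ 35 finds no further solutions.
Collected solutions: (2, -1), (44, 23).

Solutions (with |y| ≤ 35): (2, -1), (44, 23).


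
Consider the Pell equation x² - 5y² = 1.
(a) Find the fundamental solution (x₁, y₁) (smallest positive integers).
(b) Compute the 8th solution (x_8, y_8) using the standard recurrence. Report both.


Step 1: Find the fundamental solution (x₁, y₁) of x² - 5y² = 1.
  Expand √5 as a continued fraction. a₀ = ⌊√5⌋ = 2; iterate m_{k+1} = d_k·a_k − m_k, d_{k+1} = (5 − m_{k+1}²)/d_k, a_{k+1} = ⌊(a₀ + m_{k+1})/d_{k+1}⌋ (starting m₀ = 0, d₀ = 1), with convergents p_k = a_k·p_{k-1} + p_{k-2}, q_k = a_k·q_{k-1} + q_{k-2} (p₋₁ = 1, q₋₁ = 0):
  k = 0: a₀ = 2; p₀/q₀ = 2/1; p₀² − 5·q₀² = 4 − 5 = -1.
  k = 1: m = 2, d = 1, a = ⌊(2 + 2)/1⌋ = 4; p/q = (4·2 + 1)/(4·1 + 0) = 9/4; p² − 5·q² = 81 − 80 = 1.
  The first convergent with p² − 5·q² = 1 gives the fundamental solution (x₁, y₁) = (9, 4).
Step 2: Apply the recurrence (x_{n+1}, y_{n+1}) = (x₁x_n + 5y₁y_n, x₁y_n + y₁x_n) repeatedly.
  From (x_1, y_1) = (9, 4): x_2 = 9·9 + 5·4·4 = 161; y_2 = 9·4 + 4·9 = 72.
  From (x_2, y_2) = (161, 72): x_3 = 9·161 + 5·4·72 = 2889; y_3 = 9·72 + 4·161 = 1292.
  From (x_3, y_3) = (2889, 1292): x_4 = 9·2889 + 5·4·1292 = 51841; y_4 = 9·1292 + 4·2889 = 23184.
  From (x_4, y_4) = (51841, 23184): x_5 = 9·51841 + 5·4·23184 = 930249; y_5 = 9·23184 + 4·51841 = 416020.
  From (x_5, y_5) = (930249, 416020): x_6 = 9·930249 + 5·4·416020 = 16692641; y_6 = 9·416020 + 4·930249 = 7465176.
  From (x_6, y_6) = (16692641, 7465176): x_7 = 9·16692641 + 5·4·7465176 = 299537289; y_7 = 9·7465176 + 4·16692641 = 133957148.
  From (x_7, y_7) = (299537289, 133957148): x_8 = 9·299537289 + 5·4·133957148 = 5374978561; y_8 = 9·133957148 + 4·299537289 = 2403763488.
Step 3: Verify x_8² - 5·y_8² = 28890394531209630721 - 28890394531209630720 = 1 (should be 1). ✓

(x_1, y_1) = (9, 4); (x_8, y_8) = (5374978561, 2403763488).


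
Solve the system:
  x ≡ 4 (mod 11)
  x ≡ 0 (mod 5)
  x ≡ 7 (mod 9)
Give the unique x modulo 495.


Moduli 11, 5, 9 are pairwise coprime; by CRT there is a unique solution modulo M = 11 · 5 · 9 = 495.
Solve pairwise, accumulating the modulus:
  Start with x ≡ 4 (mod 11).
  Combine with x ≡ 0 (mod 5): since gcd(11, 5) = 1, we get a unique residue mod 55.
    Write x = 4 + 11·t and substitute into x ≡ 0 (mod 5): 11·t ≡ 0 − 4 = -4 (mod 5).
    Reduce coefficients mod 5: 1·t ≡ 1 (mod 5).
    So t ≡ 1 (mod 5).
    Then x = 4 + 11·1 = 15, valid modulo lcm(11, 5) = 55: x ≡ 15 (mod 55).
  Combine with x ≡ 7 (mod 9): since gcd(55, 9) = 1, we get a unique residue mod 495.
    Write x = 15 + 55·t and substitute into x ≡ 7 (mod 9): 55·t ≡ 7 − 15 = -8 (mod 9).
    Reduce coefficients mod 9: 1·t ≡ 1 (mod 9).
    So t ≡ 1 (mod 9).
    Then x = 15 + 55·1 = 70, valid modulo lcm(55, 9) = 495: x ≡ 70 (mod 495).
Verify: 70 mod 11 = 4 ✓, 70 mod 5 = 0 ✓, 70 mod 9 = 7 ✓.

x ≡ 70 (mod 495).


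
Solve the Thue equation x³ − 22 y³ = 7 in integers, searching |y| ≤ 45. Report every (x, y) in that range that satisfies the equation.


The equation is x³ - 22y³ = 7. For fixed y, x³ = 22·y³ + 7, so a solution requires the RHS to be a perfect cube.
Strategy: iterate y from -45 to 45, compute RHS = 22·y³ + 7, and check whether it is a (positive or negative) perfect cube.
Check small values of y:
  y = 0: RHS = 7 is not a perfect cube.
  y = 1: RHS = 29 is not a perfect cube.
  y = -1: RHS = -15 is not a perfect cube.
  y = 2: RHS = 183 is not a perfect cube.
  y = -2: RHS = -169 is not a perfect cube.
  y = 3: RHS = 601 is not a perfect cube.
  y = -3: RHS = -587 is not a perfect cube.
Continuing the search up to |y| = 45 finds no solutions either.
No (x, y) in the scanned range satisfies the equation.

No integer solutions with |y| ≤ 45.


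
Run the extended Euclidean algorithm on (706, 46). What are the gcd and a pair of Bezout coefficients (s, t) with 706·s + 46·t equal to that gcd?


Euclidean algorithm on (706, 46) — divide until remainder is 0:
  706 = 15 · 46 + 16
  46 = 2 · 16 + 14
  16 = 1 · 14 + 2
  14 = 7 · 2 + 0
gcd(706, 46) = 2.
Track Bezout coefficients alongside the remainders: start with r₀ = 706 = a·1 + b·0 (s = 1, t = 0) and r₁ = 46 = a·0 + b·1 (s = 0, t = 1); each new remainder r_{k+1} = r_{k-1} − q_k·r_k inherits s_{k+1} = s_{k-1} − q_k·s_k, t_{k+1} = t_{k-1} − q_k·t_k, so r_k = a·s_k + b·t_k at every step:
  q = 15: r = 16, s = 1 − 15·0 = 1, t = 0 − 15·1 = -15  (check: 706·1 + 46·(-15) = 16)
  q = 2: r = 14, s = 0 − 2·1 = -2, t = 1 − 2·(-15) = 31  (check: 706·(-2) + 46·31 = 14)
  q = 1: r = 2, s = 1 − 1·(-2) = 3, t = -15 − 1·31 = -46  (check: 706·3 + 46·(-46) = 2)
The row with r = 2 (the gcd) gives the Bezout coefficients s = 3, t = -46.
Result: 706 · (3) + 46 · (-46) = 2.

gcd(706, 46) = 2; s = 3, t = -46 (check: 706·3 + 46·(-46) = 2).


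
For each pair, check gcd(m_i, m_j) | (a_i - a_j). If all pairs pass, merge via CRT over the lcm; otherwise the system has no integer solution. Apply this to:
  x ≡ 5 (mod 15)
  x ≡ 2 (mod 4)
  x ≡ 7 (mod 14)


Moduli 15, 4, 14 are not pairwise coprime, so CRT works modulo lcm(m_i) when all pairwise compatibility conditions hold.
Pairwise compatibility: gcd(m_i, m_j) must divide a_i - a_j for every pair.
Merge one congruence at a time:
  Start: x ≡ 5 (mod 15).
  Combine with x ≡ 2 (mod 4): gcd(15, 4) = 1; 2 - 5 = -3, which IS divisible by 1, so compatible.
    Write x = 5 + 15·t and substitute into x ≡ 2 (mod 4): 15·t ≡ 2 − 5 = -3 (mod 4).
    Reduce coefficients mod 4: 3·t ≡ 1 (mod 4).
    The inverse of 3 mod 4 is 3 (since 3·3 = 9 = 2·4 + 1), so t ≡ 3·1 = 3 ≡ 3 (mod 4).
    Then x = 5 + 15·3 = 50, valid modulo lcm(15, 4) = 60: x ≡ 50 (mod 60).
  Combine with x ≡ 7 (mod 14): gcd(60, 14) = 2, and 7 - 50 = -43 is NOT divisible by 2.
    ⇒ system is inconsistent (no integer solution).

No solution (the system is inconsistent).


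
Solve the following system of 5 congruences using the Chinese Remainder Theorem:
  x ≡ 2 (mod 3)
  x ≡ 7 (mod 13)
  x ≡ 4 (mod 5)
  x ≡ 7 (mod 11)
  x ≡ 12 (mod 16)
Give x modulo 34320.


Product of moduli M = 3 · 13 · 5 · 11 · 16 = 34320.
Merge one congruence at a time:
  Start: x ≡ 2 (mod 3).
  Combine with x ≡ 7 (mod 13); new modulus lcm = 39.
    Write x = 2 + 3·t and substitute into x ≡ 7 (mod 13): 3·t ≡ 7 − 2 = 5 (mod 13).
    The inverse of 3 mod 13 is 9 (since 3·9 = 27 = 2·13 + 1), so t ≡ 9·5 = 45 ≡ 6 (mod 13).
    Then x = 2 + 3·6 = 20, valid modulo lcm(3, 13) = 39: x ≡ 20 (mod 39).
  Combine with x ≡ 4 (mod 5); new modulus lcm = 195.
    Write x = 20 + 39·t and substitute into x ≡ 4 (mod 5): 39·t ≡ 4 − 20 = -16 (mod 5).
    Reduce coefficients mod 5: 4·t ≡ 4 (mod 5).
    The inverse of 4 mod 5 is 4 (since 4·4 = 16 = 3·5 + 1), so t ≡ 4·4 = 16 ≡ 1 (mod 5).
    Then x = 20 + 39·1 = 59, valid modulo lcm(39, 5) = 195: x ≡ 59 (mod 195).
  Combine with x ≡ 7 (mod 11); new modulus lcm = 2145.
    Write x = 59 + 195·t and substitute into x ≡ 7 (mod 11): 195·t ≡ 7 − 59 = -52 (mod 11).
    Reduce coefficients mod 11: 8·t ≡ 3 (mod 11).
    The inverse of 8 mod 11 is 7 (since 8·7 = 56 = 5·11 + 1), so t ≡ 7·3 = 21 ≡ 10 (mod 11).
    Then x = 59 + 195·10 = 2009, valid modulo lcm(195, 11) = 2145: x ≡ 2009 (mod 2145).
  Combine with x ≡ 12 (mod 16); new modulus lcm = 34320.
    Write x = 2009 + 2145·t and substitute into x ≡ 12 (mod 16): 2145·t ≡ 12 − 2009 = -1997 (mod 16).
    Reduce coefficients mod 16: 1·t ≡ 3 (mod 16).
    So t ≡ 3 (mod 16).
    Then x = 2009 + 2145·3 = 8444, valid modulo lcm(2145, 16) = 34320: x ≡ 8444 (mod 34320).
Verify against each original: 8444 mod 3 = 2, 8444 mod 13 = 7, 8444 mod 5 = 4, 8444 mod 11 = 7, 8444 mod 16 = 12.

x ≡ 8444 (mod 34320).


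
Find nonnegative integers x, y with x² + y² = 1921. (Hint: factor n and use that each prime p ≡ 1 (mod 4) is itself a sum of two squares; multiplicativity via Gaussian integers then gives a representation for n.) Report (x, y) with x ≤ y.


Step 1: Factor n = 1921 = 17 · 113.
Step 2: Check the mod-4 condition on each prime factor: 17 ≡ 1 (mod 4), exponent 1; 113 ≡ 1 (mod 4), exponent 1.
All primes ≡ 3 (mod 4) appear to even exponent (or don't appear), so by the two-squares theorem n IS expressible as a sum of two squares.
Step 3: Build a representation. Here n = 17 · 113 is a product of primes ≡ 1 (mod 4). Each prime p ≡ 1 (mod 4) is itself a sum of two squares; find a² by testing p − a² for a perfect square:
  17: 17 − 1² = 16 = 4² ⇒ 17 = 1² + 4².
  113: 113 − 1² = 112, 113 − 2² = 109, 113 − 3² = 104, 113 − 4² = 97, 113 − 5² = 88, 113 − 6² = 77, 113 − 7² = 64 = 8² ⇒ 113 = 7² + 8².
  Combine using the Brahmagupta–Fibonacci identity (a² + b²)(c² + d²) = (ac − bd)² + (ad + bc)² = (ac + bd)² + (ad − bc)²:
  17 · 113 = 1921: from (1² + 4²)(7² + 8²), take (1·7 − 4·8, 1·8 + 4·7) = (7 − 32, 8 + 28) = (-25, 36); dropping signs (only squares matter) gives (25, 36); check 25² + 36² = 625 + 1296 = 1921 ✓.
Step 4: Order so x ≤ y and verify: 25² + 36² = 625 + 1296 = 1921 = n. ✓

n = 1921 = 25² + 36² (one valid representation with x ≤ y).


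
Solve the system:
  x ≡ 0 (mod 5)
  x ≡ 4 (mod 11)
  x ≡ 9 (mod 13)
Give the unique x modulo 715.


Moduli 5, 11, 13 are pairwise coprime; by CRT there is a unique solution modulo M = 5 · 11 · 13 = 715.
Solve pairwise, accumulating the modulus:
  Start with x ≡ 0 (mod 5).
  Combine with x ≡ 4 (mod 11): since gcd(5, 11) = 1, we get a unique residue mod 55.
    Write x = 0 + 5·t and substitute into x ≡ 4 (mod 11): 5·t ≡ 4 − 0 = 4 (mod 11).
    The inverse of 5 mod 11 is 9 (since 5·9 = 45 = 4·11 + 1), so t ≡ 9·4 = 36 ≡ 3 (mod 11).
    Then x = 0 + 5·3 = 15, valid modulo lcm(5, 11) = 55: x ≡ 15 (mod 55).
  Combine with x ≡ 9 (mod 13): since gcd(55, 13) = 1, we get a unique residue mod 715.
    Write x = 15 + 55·t and substitute into x ≡ 9 (mod 13): 55·t ≡ 9 − 15 = -6 (mod 13).
    Reduce coefficients mod 13: 3·t ≡ 7 (mod 13).
    The inverse of 3 mod 13 is 9 (since 3·9 = 27 = 2·13 + 1), so t ≡ 9·7 = 63 ≡ 11 (mod 13).
    Then x = 15 + 55·11 = 620, valid modulo lcm(55, 13) = 715: x ≡ 620 (mod 715).
Verify: 620 mod 5 = 0 ✓, 620 mod 11 = 4 ✓, 620 mod 13 = 9 ✓.

x ≡ 620 (mod 715).


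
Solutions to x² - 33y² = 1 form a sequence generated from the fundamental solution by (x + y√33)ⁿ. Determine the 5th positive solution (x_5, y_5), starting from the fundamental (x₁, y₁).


Step 1: Find the fundamental solution (x₁, y₁) of x² - 33y² = 1.
  Expand √33 as a continued fraction. a₀ = ⌊√33⌋ = 5; iterate m_{k+1} = d_k·a_k − m_k, d_{k+1} = (33 − m_{k+1}²)/d_k, a_{k+1} = ⌊(a₀ + m_{k+1})/d_{k+1}⌋ (starting m₀ = 0, d₀ = 1), with convergents p_k = a_k·p_{k-1} + p_{k-2}, q_k = a_k·q_{k-1} + q_{k-2} (p₋₁ = 1, q₋₁ = 0):
  k = 0: a₀ = 5; p₀/q₀ = 5/1; p₀² − 33·q₀² = 25 − 33 = -8.
  k = 1: m = 5, d = 8, a = ⌊(5 + 5)/8⌋ = 1; p/q = (1·5 + 1)/(1·1 + 0) = 6/1; p² − 33·q² = 36 − 33 = 3.
  k = 2: m = 3, d = 3, a = ⌊(5 + 3)/3⌋ = 2; p/q = (2·6 + 5)/(2·1 + 1) = 17/3; p² − 33·q² = 289 − 297 = -8.
  k = 3: m = 3, d = 8, a = ⌊(5 + 3)/8⌋ = 1; p/q = (1·17 + 6)/(1·3 + 1) = 23/4; p² − 33·q² = 529 − 528 = 1.
  The first convergent with p² − 33·q² = 1 gives the fundamental solution (x₁, y₁) = (23, 4).
Step 2: Apply the recurrence (x_{n+1}, y_{n+1}) = (x₁x_n + 33y₁y_n, x₁y_n + y₁x_n) repeatedly.
  From (x_1, y_1) = (23, 4): x_2 = 23·23 + 33·4·4 = 1057; y_2 = 23·4 + 4·23 = 184.
  From (x_2, y_2) = (1057, 184): x_3 = 23·1057 + 33·4·184 = 48599; y_3 = 23·184 + 4·1057 = 8460.
  From (x_3, y_3) = (48599, 8460): x_4 = 23·48599 + 33·4·8460 = 2234497; y_4 = 23·8460 + 4·48599 = 388976.
  From (x_4, y_4) = (2234497, 388976): x_5 = 23·2234497 + 33·4·388976 = 102738263; y_5 = 23·388976 + 4·2234497 = 17884436.
Step 3: Verify x_5² - 33·y_5² = 10555150684257169 - 10555150684257168 = 1 (should be 1). ✓

(x_1, y_1) = (23, 4); (x_5, y_5) = (102738263, 17884436).


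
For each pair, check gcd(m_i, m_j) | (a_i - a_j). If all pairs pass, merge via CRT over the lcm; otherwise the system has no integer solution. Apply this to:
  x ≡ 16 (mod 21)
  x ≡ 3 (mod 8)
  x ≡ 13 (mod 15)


Moduli 21, 8, 15 are not pairwise coprime, so CRT works modulo lcm(m_i) when all pairwise compatibility conditions hold.
Pairwise compatibility: gcd(m_i, m_j) must divide a_i - a_j for every pair.
Merge one congruence at a time:
  Start: x ≡ 16 (mod 21).
  Combine with x ≡ 3 (mod 8): gcd(21, 8) = 1; 3 - 16 = -13, which IS divisible by 1, so compatible.
    Write x = 16 + 21·t and substitute into x ≡ 3 (mod 8): 21·t ≡ 3 − 16 = -13 (mod 8).
    Reduce coefficients mod 8: 5·t ≡ 3 (mod 8).
    The inverse of 5 mod 8 is 5 (since 5·5 = 25 = 3·8 + 1), so t ≡ 5·3 = 15 ≡ 7 (mod 8).
    Then x = 16 + 21·7 = 163, valid modulo lcm(21, 8) = 168: x ≡ 163 (mod 168).
  Combine with x ≡ 13 (mod 15): gcd(168, 15) = 3; 13 - 163 = -150, which IS divisible by 3, so compatible.
    Write x = 163 + 168·t and substitute into x ≡ 13 (mod 15): 168·t ≡ 13 − 163 = -150 (mod 15).
    Divide the congruence (and modulus) by g = 3: 56·t ≡ -50 (mod 5).
    Reduce coefficients mod 5: 1·t ≡ 0 (mod 5).
    So t ≡ 0 (mod 5).
    Then x = 163 + 168·0 = 163, valid modulo lcm(168, 15) = 840: x ≡ 163 (mod 840).
Verify: 163 mod 21 = 16, 163 mod 8 = 3, 163 mod 15 = 13.

x ≡ 163 (mod 840).


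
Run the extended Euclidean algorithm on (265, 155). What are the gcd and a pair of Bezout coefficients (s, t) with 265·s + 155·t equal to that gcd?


Euclidean algorithm on (265, 155) — divide until remainder is 0:
  265 = 1 · 155 + 110
  155 = 1 · 110 + 45
  110 = 2 · 45 + 20
  45 = 2 · 20 + 5
  20 = 4 · 5 + 0
gcd(265, 155) = 5.
Track Bezout coefficients alongside the remainders: start with r₀ = 265 = a·1 + b·0 (s = 1, t = 0) and r₁ = 155 = a·0 + b·1 (s = 0, t = 1); each new remainder r_{k+1} = r_{k-1} − q_k·r_k inherits s_{k+1} = s_{k-1} − q_k·s_k, t_{k+1} = t_{k-1} − q_k·t_k, so r_k = a·s_k + b·t_k at every step:
  q = 1: r = 110, s = 1 − 1·0 = 1, t = 0 − 1·1 = -1  (check: 265·1 + 155·(-1) = 110)
  q = 1: r = 45, s = 0 − 1·1 = -1, t = 1 − 1·(-1) = 2  (check: 265·(-1) + 155·2 = 45)
  q = 2: r = 20, s = 1 − 2·(-1) = 3, t = -1 − 2·2 = -5  (check: 265·3 + 155·(-5) = 20)
  q = 2: r = 5, s = -1 − 2·3 = -7, t = 2 − 2·(-5) = 12  (check: 265·(-7) + 155·12 = 5)
The row with r = 5 (the gcd) gives the Bezout coefficients s = -7, t = 12.
Result: 265 · (-7) + 155 · (12) = 5.

gcd(265, 155) = 5; s = -7, t = 12 (check: 265·(-7) + 155·12 = 5).


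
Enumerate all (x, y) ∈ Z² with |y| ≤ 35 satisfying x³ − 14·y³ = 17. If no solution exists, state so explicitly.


The equation is x³ - 14y³ = 17. For fixed y, x³ = 14·y³ + 17, so a solution requires the RHS to be a perfect cube.
Strategy: iterate y from -35 to 35, compute RHS = 14·y³ + 17, and check whether it is a (positive or negative) perfect cube.
Check small values of y:
  y = 0: RHS = 17 is not a perfect cube.
  y = 1: RHS = 31 is not a perfect cube.
  y = -1: RHS = 3 is not a perfect cube.
  y = 2: RHS = 129 is not a perfect cube.
  y = -2: RHS = -95 is not a perfect cube.
  y = 3: RHS = 395 is not a perfect cube.
  y = -3: RHS = -361 is not a perfect cube.
Continuing the search up to |y| = 35 finds no solutions either.
No (x, y) in the scanned range satisfies the equation.

No integer solutions with |y| ≤ 35.


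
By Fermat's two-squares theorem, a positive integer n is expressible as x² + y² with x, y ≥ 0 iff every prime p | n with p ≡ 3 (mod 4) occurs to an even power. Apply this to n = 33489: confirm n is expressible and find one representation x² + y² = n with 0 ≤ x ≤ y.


Step 1: Factor n = 33489 = 3^2 · 61^2.
Step 2: Check the mod-4 condition on each prime factor: 3 ≡ 3 (mod 4), exponent 2 (must be even); 61 ≡ 1 (mod 4), exponent 2.
All primes ≡ 3 (mod 4) appear to even exponent (or don't appear), so by the two-squares theorem n IS expressible as a sum of two squares.
Step 3: Build a representation. Group n = k² · m with k = 3 and m = 61 · 61 = 3721 (a product of primes ≡ 1 (mod 4)); a representation of m scales to one of n via (k·x)² + (k·y)² = k²(x² + y²). Each prime p ≡ 1 (mod 4) is itself a sum of two squares; find a² by testing p − a² for a perfect square:
  61: 61 − 1² = 60, 61 − 2² = 57, 61 − 3² = 52, 61 − 4² = 45, 61 − 5² = 36 = 6² ⇒ 61 = 5² + 6².
  Combine using the Brahmagupta–Fibonacci identity (a² + b²)(c² + d²) = (ac − bd)² + (ad + bc)² = (ac + bd)² + (ad − bc)²:
  61 · 61 = 3721: from (5² + 6²)(5² + 6²), take (5·5 − 6·6, 5·6 + 6·5) = (25 − 36, 30 + 30) = (-11, 60); dropping signs (only squares matter) gives (11, 60); check 11² + 60² = 121 + 3600 = 3721 ✓.
  Scale by k = 3: (3·11, 3·60) = (33, 180).
Step 4: Order so x ≤ y and verify: 33² + 180² = 1089 + 32400 = 33489 = n. ✓

n = 33489 = 33² + 180² (one valid representation with x ≤ y).


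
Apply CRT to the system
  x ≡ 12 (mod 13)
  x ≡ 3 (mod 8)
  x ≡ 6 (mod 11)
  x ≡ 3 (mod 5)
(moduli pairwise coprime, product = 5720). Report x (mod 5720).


Product of moduli M = 13 · 8 · 11 · 5 = 5720.
Merge one congruence at a time:
  Start: x ≡ 12 (mod 13).
  Combine with x ≡ 3 (mod 8); new modulus lcm = 104.
    Write x = 12 + 13·t and substitute into x ≡ 3 (mod 8): 13·t ≡ 3 − 12 = -9 (mod 8).
    Reduce coefficients mod 8: 5·t ≡ 7 (mod 8).
    The inverse of 5 mod 8 is 5 (since 5·5 = 25 = 3·8 + 1), so t ≡ 5·7 = 35 ≡ 3 (mod 8).
    Then x = 12 + 13·3 = 51, valid modulo lcm(13, 8) = 104: x ≡ 51 (mod 104).
  Combine with x ≡ 6 (mod 11); new modulus lcm = 1144.
    Write x = 51 + 104·t and substitute into x ≡ 6 (mod 11): 104·t ≡ 6 − 51 = -45 (mod 11).
    Reduce coefficients mod 11: 5·t ≡ 10 (mod 11).
    The inverse of 5 mod 11 is 9 (since 5·9 = 45 = 4·11 + 1), so t ≡ 9·10 = 90 ≡ 2 (mod 11).
    Then x = 51 + 104·2 = 259, valid modulo lcm(104, 11) = 1144: x ≡ 259 (mod 1144).
  Combine with x ≡ 3 (mod 5); new modulus lcm = 5720.
    Write x = 259 + 1144·t and substitute into x ≡ 3 (mod 5): 1144·t ≡ 3 − 259 = -256 (mod 5).
    Reduce coefficients mod 5: 4·t ≡ 4 (mod 5).
    The inverse of 4 mod 5 is 4 (since 4·4 = 16 = 3·5 + 1), so t ≡ 4·4 = 16 ≡ 1 (mod 5).
    Then x = 259 + 1144·1 = 1403, valid modulo lcm(1144, 5) = 5720: x ≡ 1403 (mod 5720).
Verify against each original: 1403 mod 13 = 12, 1403 mod 8 = 3, 1403 mod 11 = 6, 1403 mod 5 = 3.

x ≡ 1403 (mod 5720).


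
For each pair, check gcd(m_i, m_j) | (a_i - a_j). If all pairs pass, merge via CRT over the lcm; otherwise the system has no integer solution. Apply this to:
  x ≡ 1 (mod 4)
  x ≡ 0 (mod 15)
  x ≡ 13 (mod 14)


Moduli 4, 15, 14 are not pairwise coprime, so CRT works modulo lcm(m_i) when all pairwise compatibility conditions hold.
Pairwise compatibility: gcd(m_i, m_j) must divide a_i - a_j for every pair.
Merge one congruence at a time:
  Start: x ≡ 1 (mod 4).
  Combine with x ≡ 0 (mod 15): gcd(4, 15) = 1; 0 - 1 = -1, which IS divisible by 1, so compatible.
    Write x = 1 + 4·t and substitute into x ≡ 0 (mod 15): 4·t ≡ 0 − 1 = -1 (mod 15).
    Reduce coefficients mod 15: 4·t ≡ 14 (mod 15).
    The inverse of 4 mod 15 is 4 (since 4·4 = 16 = 1·15 + 1), so t ≡ 4·14 = 56 ≡ 11 (mod 15).
    Then x = 1 + 4·11 = 45, valid modulo lcm(4, 15) = 60: x ≡ 45 (mod 60).
  Combine with x ≡ 13 (mod 14): gcd(60, 14) = 2; 13 - 45 = -32, which IS divisible by 2, so compatible.
    Write x = 45 + 60·t and substitute into x ≡ 13 (mod 14): 60·t ≡ 13 − 45 = -32 (mod 14).
    Divide the congruence (and modulus) by g = 2: 30·t ≡ -16 (mod 7).
    Reduce coefficients mod 7: 2·t ≡ 5 (mod 7).
    The inverse of 2 mod 7 is 4 (since 2·4 = 8 = 1·7 + 1), so t ≡ 4·5 = 20 ≡ 6 (mod 7).
    Then x = 45 + 60·6 = 405, valid modulo lcm(60, 14) = 420: x ≡ 405 (mod 420).
Verify: 405 mod 4 = 1, 405 mod 15 = 0, 405 mod 14 = 13.

x ≡ 405 (mod 420).


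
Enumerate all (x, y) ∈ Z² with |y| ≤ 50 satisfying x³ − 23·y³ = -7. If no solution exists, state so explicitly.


The equation is x³ - 23y³ = -7. For fixed y, x³ = 23·y³ − 7, so a solution requires the RHS to be a perfect cube.
Strategy: iterate y from -50 to 50, compute RHS = 23·y³ − 7, and check whether it is a (positive or negative) perfect cube.
Check small values of y:
  y = 0: RHS = -7 is not a perfect cube.
  y = 1: RHS = 16 is not a perfect cube.
  y = -1: RHS = -30 is not a perfect cube.
  y = 2: RHS = 177 is not a perfect cube.
  y = -2: RHS = -191 is not a perfect cube.
  y = 3: RHS = 614 is not a perfect cube.
  y = -3: RHS = -628 is not a perfect cube.
Continuing the search up to |y| = 50 finds no solutions either.
No (x, y) in the scanned range satisfies the equation.

No integer solutions with |y| ≤ 50.


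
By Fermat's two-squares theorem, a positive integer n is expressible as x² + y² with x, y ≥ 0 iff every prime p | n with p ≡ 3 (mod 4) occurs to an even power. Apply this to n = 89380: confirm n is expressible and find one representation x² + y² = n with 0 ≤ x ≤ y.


Step 1: Factor n = 89380 = 2^2 · 5 · 41 · 109.
Step 2: Check the mod-4 condition on each prime factor: 2 = 2 (special); 5 ≡ 1 (mod 4), exponent 1; 41 ≡ 1 (mod 4), exponent 1; 109 ≡ 1 (mod 4), exponent 1.
All primes ≡ 3 (mod 4) appear to even exponent (or don't appear), so by the two-squares theorem n IS expressible as a sum of two squares.
Step 3: Build a representation. Group n = k² · m with k = 2 and m = 5 · 41 · 109 = 22345 (a product of primes ≡ 1 (mod 4)); a representation of m scales to one of n via (k·x)² + (k·y)² = k²(x² + y²). Each prime p ≡ 1 (mod 4) is itself a sum of two squares; find a² by testing p − a² for a perfect square:
  5: 5 − 1² = 4 = 2² ⇒ 5 = 1² + 2².
  41: 41 − 1² = 40, 41 − 2² = 37, 41 − 3² = 32, 41 − 4² = 25 = 5² ⇒ 41 = 4² + 5².
  109: 109 − 1² = 108, 109 − 2² = 105, 109 − 3² = 100 = 10² ⇒ 109 = 3² + 10².
  Combine using the Brahmagupta–Fibonacci identity (a² + b²)(c² + d²) = (ac − bd)² + (ad + bc)² = (ac + bd)² + (ad − bc)²:
  5 · 41 = 205: from (1² + 2²)(4² + 5²), take (1·4 − 2·5, 1·5 + 2·4) = (4 − 10, 5 + 8) = (-6, 13); dropping signs (only squares matter) gives (6, 13); check 6² + 13² = 36 + 169 = 205 ✓.
  205 · 109 = 22345: from (6² + 13²)(3² + 10²), take (6·3 − 13·10, 6·10 + 13·3) = (18 − 130, 60 + 39) = (-112, 99); dropping signs (only squares matter) gives (112, 99); check 112² + 99² = 12544 + 9801 = 22345 ✓.
  Scale by k = 2: (2·112, 2·99) = (224, 198).
Step 4: Order so x ≤ y and verify: 198² + 224² = 39204 + 50176 = 89380 = n. ✓

n = 89380 = 198² + 224² (one valid representation with x ≤ y).


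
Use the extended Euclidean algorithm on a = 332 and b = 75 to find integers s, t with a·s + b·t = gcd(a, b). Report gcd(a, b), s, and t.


Euclidean algorithm on (332, 75) — divide until remainder is 0:
  332 = 4 · 75 + 32
  75 = 2 · 32 + 11
  32 = 2 · 11 + 10
  11 = 1 · 10 + 1
  10 = 10 · 1 + 0
gcd(332, 75) = 1.
Track Bezout coefficients alongside the remainders: start with r₀ = 332 = a·1 + b·0 (s = 1, t = 0) and r₁ = 75 = a·0 + b·1 (s = 0, t = 1); each new remainder r_{k+1} = r_{k-1} − q_k·r_k inherits s_{k+1} = s_{k-1} − q_k·s_k, t_{k+1} = t_{k-1} − q_k·t_k, so r_k = a·s_k + b·t_k at every step:
  q = 4: r = 32, s = 1 − 4·0 = 1, t = 0 − 4·1 = -4  (check: 332·1 + 75·(-4) = 32)
  q = 2: r = 11, s = 0 − 2·1 = -2, t = 1 − 2·(-4) = 9  (check: 332·(-2) + 75·9 = 11)
  q = 2: r = 10, s = 1 − 2·(-2) = 5, t = -4 − 2·9 = -22  (check: 332·5 + 75·(-22) = 10)
  q = 1: r = 1, s = -2 − 1·5 = -7, t = 9 − 1·(-22) = 31  (check: 332·(-7) + 75·31 = 1)
The row with r = 1 (the gcd) gives the Bezout coefficients s = -7, t = 31.
Result: 332 · (-7) + 75 · (31) = 1.

gcd(332, 75) = 1; s = -7, t = 31 (check: 332·(-7) + 75·31 = 1).


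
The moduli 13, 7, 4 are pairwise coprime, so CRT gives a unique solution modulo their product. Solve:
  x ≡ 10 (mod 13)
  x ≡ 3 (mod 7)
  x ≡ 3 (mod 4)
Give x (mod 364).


Moduli 13, 7, 4 are pairwise coprime; by CRT there is a unique solution modulo M = 13 · 7 · 4 = 364.
Solve pairwise, accumulating the modulus:
  Start with x ≡ 10 (mod 13).
  Combine with x ≡ 3 (mod 7): since gcd(13, 7) = 1, we get a unique residue mod 91.
    Write x = 10 + 13·t and substitute into x ≡ 3 (mod 7): 13·t ≡ 3 − 10 = -7 (mod 7).
    Reduce coefficients mod 7: 6·t ≡ 0 (mod 7).
    The inverse of 6 mod 7 is 6 (since 6·6 = 36 = 5·7 + 1), so t ≡ 6·0 = 0 ≡ 0 (mod 7).
    Then x = 10 + 13·0 = 10, valid modulo lcm(13, 7) = 91: x ≡ 10 (mod 91).
  Combine with x ≡ 3 (mod 4): since gcd(91, 4) = 1, we get a unique residue mod 364.
    Write x = 10 + 91·t and substitute into x ≡ 3 (mod 4): 91·t ≡ 3 − 10 = -7 (mod 4).
    Reduce coefficients mod 4: 3·t ≡ 1 (mod 4).
    The inverse of 3 mod 4 is 3 (since 3·3 = 9 = 2·4 + 1), so t ≡ 3·1 = 3 ≡ 3 (mod 4).
    Then x = 10 + 91·3 = 283, valid modulo lcm(91, 4) = 364: x ≡ 283 (mod 364).
Verify: 283 mod 13 = 10 ✓, 283 mod 7 = 3 ✓, 283 mod 4 = 3 ✓.

x ≡ 283 (mod 364).


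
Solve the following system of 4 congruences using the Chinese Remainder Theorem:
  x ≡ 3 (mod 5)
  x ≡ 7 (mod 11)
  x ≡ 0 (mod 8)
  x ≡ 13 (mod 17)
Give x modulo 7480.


Product of moduli M = 5 · 11 · 8 · 17 = 7480.
Merge one congruence at a time:
  Start: x ≡ 3 (mod 5).
  Combine with x ≡ 7 (mod 11); new modulus lcm = 55.
    Write x = 3 + 5·t and substitute into x ≡ 7 (mod 11): 5·t ≡ 7 − 3 = 4 (mod 11).
    The inverse of 5 mod 11 is 9 (since 5·9 = 45 = 4·11 + 1), so t ≡ 9·4 = 36 ≡ 3 (mod 11).
    Then x = 3 + 5·3 = 18, valid modulo lcm(5, 11) = 55: x ≡ 18 (mod 55).
  Combine with x ≡ 0 (mod 8); new modulus lcm = 440.
    Write x = 18 + 55·t and substitute into x ≡ 0 (mod 8): 55·t ≡ 0 − 18 = -18 (mod 8).
    Reduce coefficients mod 8: 7·t ≡ 6 (mod 8).
    The inverse of 7 mod 8 is 7 (since 7·7 = 49 = 6·8 + 1), so t ≡ 7·6 = 42 ≡ 2 (mod 8).
    Then x = 18 + 55·2 = 128, valid modulo lcm(55, 8) = 440: x ≡ 128 (mod 440).
  Combine with x ≡ 13 (mod 17); new modulus lcm = 7480.
    Write x = 128 + 440·t and substitute into x ≡ 13 (mod 17): 440·t ≡ 13 − 128 = -115 (mod 17).
    Reduce coefficients mod 17: 15·t ≡ 4 (mod 17).
    The inverse of 15 mod 17 is 8 (since 15·8 = 120 = 7·17 + 1), so t ≡ 8·4 = 32 ≡ 15 (mod 17).
    Then x = 128 + 440·15 = 6728, valid modulo lcm(440, 17) = 7480: x ≡ 6728 (mod 7480).
Verify against each original: 6728 mod 5 = 3, 6728 mod 11 = 7, 6728 mod 8 = 0, 6728 mod 17 = 13.

x ≡ 6728 (mod 7480).


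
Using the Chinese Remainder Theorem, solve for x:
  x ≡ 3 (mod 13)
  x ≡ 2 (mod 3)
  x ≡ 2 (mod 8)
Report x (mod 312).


Moduli 13, 3, 8 are pairwise coprime; by CRT there is a unique solution modulo M = 13 · 3 · 8 = 312.
Solve pairwise, accumulating the modulus:
  Start with x ≡ 3 (mod 13).
  Combine with x ≡ 2 (mod 3): since gcd(13, 3) = 1, we get a unique residue mod 39.
    Write x = 3 + 13·t and substitute into x ≡ 2 (mod 3): 13·t ≡ 2 − 3 = -1 (mod 3).
    Reduce coefficients mod 3: 1·t ≡ 2 (mod 3).
    So t ≡ 2 (mod 3).
    Then x = 3 + 13·2 = 29, valid modulo lcm(13, 3) = 39: x ≡ 29 (mod 39).
  Combine with x ≡ 2 (mod 8): since gcd(39, 8) = 1, we get a unique residue mod 312.
    Write x = 29 + 39·t and substitute into x ≡ 2 (mod 8): 39·t ≡ 2 − 29 = -27 (mod 8).
    Reduce coefficients mod 8: 7·t ≡ 5 (mod 8).
    The inverse of 7 mod 8 is 7 (since 7·7 = 49 = 6·8 + 1), so t ≡ 7·5 = 35 ≡ 3 (mod 8).
    Then x = 29 + 39·3 = 146, valid modulo lcm(39, 8) = 312: x ≡ 146 (mod 312).
Verify: 146 mod 13 = 3 ✓, 146 mod 3 = 2 ✓, 146 mod 8 = 2 ✓.

x ≡ 146 (mod 312).


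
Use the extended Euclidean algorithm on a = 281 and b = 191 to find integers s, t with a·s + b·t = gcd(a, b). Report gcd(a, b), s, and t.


Euclidean algorithm on (281, 191) — divide until remainder is 0:
  281 = 1 · 191 + 90
  191 = 2 · 90 + 11
  90 = 8 · 11 + 2
  11 = 5 · 2 + 1
  2 = 2 · 1 + 0
gcd(281, 191) = 1.
Track Bezout coefficients alongside the remainders: start with r₀ = 281 = a·1 + b·0 (s = 1, t = 0) and r₁ = 191 = a·0 + b·1 (s = 0, t = 1); each new remainder r_{k+1} = r_{k-1} − q_k·r_k inherits s_{k+1} = s_{k-1} − q_k·s_k, t_{k+1} = t_{k-1} − q_k·t_k, so r_k = a·s_k + b·t_k at every step:
  q = 1: r = 90, s = 1 − 1·0 = 1, t = 0 − 1·1 = -1  (check: 281·1 + 191·(-1) = 90)
  q = 2: r = 11, s = 0 − 2·1 = -2, t = 1 − 2·(-1) = 3  (check: 281·(-2) + 191·3 = 11)
  q = 8: r = 2, s = 1 − 8·(-2) = 17, t = -1 − 8·3 = -25  (check: 281·17 + 191·(-25) = 2)
  q = 5: r = 1, s = -2 − 5·17 = -87, t = 3 − 5·(-25) = 128  (check: 281·(-87) + 191·128 = 1)
The row with r = 1 (the gcd) gives the Bezout coefficients s = -87, t = 128.
Result: 281 · (-87) + 191 · (128) = 1.

gcd(281, 191) = 1; s = -87, t = 128 (check: 281·(-87) + 191·128 = 1).


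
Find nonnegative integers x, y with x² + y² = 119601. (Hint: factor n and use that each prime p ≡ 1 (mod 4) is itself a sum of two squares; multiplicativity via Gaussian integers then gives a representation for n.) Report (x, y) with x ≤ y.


Step 1: Factor n = 119601 = 3^2 · 97 · 137.
Step 2: Check the mod-4 condition on each prime factor: 3 ≡ 3 (mod 4), exponent 2 (must be even); 97 ≡ 1 (mod 4), exponent 1; 137 ≡ 1 (mod 4), exponent 1.
All primes ≡ 3 (mod 4) appear to even exponent (or don't appear), so by the two-squares theorem n IS expressible as a sum of two squares.
Step 3: Build a representation. Group n = k² · m with k = 3 and m = 97 · 137 = 13289 (a product of primes ≡ 1 (mod 4)); a representation of m scales to one of n via (k·x)² + (k·y)² = k²(x² + y²). Each prime p ≡ 1 (mod 4) is itself a sum of two squares; find a² by testing p − a² for a perfect square:
  97: 97 − 1² = 96, 97 − 2² = 93, 97 − 3² = 88, 97 − 4² = 81 = 9² ⇒ 97 = 4² + 9².
  137: 137 − 1² = 136, 137 − 2² = 133, 137 − 3² = 128, 137 − 4² = 121 = 11² ⇒ 137 = 4² + 11².
  Combine using the Brahmagupta–Fibonacci identity (a² + b²)(c² + d²) = (ac − bd)² + (ad + bc)² = (ac + bd)² + (ad − bc)²:
  97 · 137 = 13289: from (4² + 9²)(4² + 11²), take (4·4 − 9·11, 4·11 + 9·4) = (16 − 99, 44 + 36) = (-83, 80); dropping signs (only squares matter) gives (83, 80); check 83² + 80² = 6889 + 6400 = 13289 ✓.
  Scale by k = 3: (3·83, 3·80) = (249, 240).
Step 4: Order so x ≤ y and verify: 240² + 249² = 57600 + 62001 = 119601 = n. ✓

n = 119601 = 240² + 249² (one valid representation with x ≤ y).


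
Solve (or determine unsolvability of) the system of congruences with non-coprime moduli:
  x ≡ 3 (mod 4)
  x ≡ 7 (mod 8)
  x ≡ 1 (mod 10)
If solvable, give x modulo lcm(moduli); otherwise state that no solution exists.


Moduli 4, 8, 10 are not pairwise coprime, so CRT works modulo lcm(m_i) when all pairwise compatibility conditions hold.
Pairwise compatibility: gcd(m_i, m_j) must divide a_i - a_j for every pair.
Merge one congruence at a time:
  Start: x ≡ 3 (mod 4).
  Combine with x ≡ 7 (mod 8): gcd(4, 8) = 4; 7 - 3 = 4, which IS divisible by 4, so compatible.
    Write x = 3 + 4·t and substitute into x ≡ 7 (mod 8): 4·t ≡ 7 − 3 = 4 (mod 8).
    Divide the congruence (and modulus) by g = 4: 1·t ≡ 1 (mod 2).
    So t ≡ 1 (mod 2).
    Then x = 3 + 4·1 = 7, valid modulo lcm(4, 8) = 8: x ≡ 7 (mod 8).
  Combine with x ≡ 1 (mod 10): gcd(8, 10) = 2; 1 - 7 = -6, which IS divisible by 2, so compatible.
    Write x = 7 + 8·t and substitute into x ≡ 1 (mod 10): 8·t ≡ 1 − 7 = -6 (mod 10).
    Divide the congruence (and modulus) by g = 2: 4·t ≡ -3 (mod 5).
    Reduce coefficients mod 5: 4·t ≡ 2 (mod 5).
    The inverse of 4 mod 5 is 4 (since 4·4 = 16 = 3·5 + 1), so t ≡ 4·2 = 8 ≡ 3 (mod 5).
    Then x = 7 + 8·3 = 31, valid modulo lcm(8, 10) = 40: x ≡ 31 (mod 40).
Verify: 31 mod 4 = 3, 31 mod 8 = 7, 31 mod 10 = 1.

x ≡ 31 (mod 40).


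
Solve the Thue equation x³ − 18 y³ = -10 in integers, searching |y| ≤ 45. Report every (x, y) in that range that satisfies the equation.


The equation is x³ - 18y³ = -10. For fixed y, x³ = 18·y³ − 10, so a solution requires the RHS to be a perfect cube.
Strategy: iterate y from -45 to 45, compute RHS = 18·y³ − 10, and check whether it is a (positive or negative) perfect cube.
Check small values of y:
  y = 0: RHS = -10 is not a perfect cube.
  y = 1: RHS = 8 = (2)³ ⇒ x = 2 works.
  y = -1: RHS = -28 is not a perfect cube.
  y = 2: RHS = 134 is not a perfect cube.
  y = -2: RHS = -154 is not a perfect cube.
  y = 3: RHS = 476 is not a perfect cube.
  y = -3: RHS = -496 is not a perfect cube.
Continuing the search up to |y| = 45 finds no further solutions beyond those listed.
Collected solutions: (2, 1).

Solutions (with |y| ≤ 45): (2, 1).


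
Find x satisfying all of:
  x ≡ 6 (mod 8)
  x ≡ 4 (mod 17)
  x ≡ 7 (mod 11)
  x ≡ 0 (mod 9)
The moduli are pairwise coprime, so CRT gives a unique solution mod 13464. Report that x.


Product of moduli M = 8 · 17 · 11 · 9 = 13464.
Merge one congruence at a time:
  Start: x ≡ 6 (mod 8).
  Combine with x ≡ 4 (mod 17); new modulus lcm = 136.
    Write x = 6 + 8·t and substitute into x ≡ 4 (mod 17): 8·t ≡ 4 − 6 = -2 (mod 17).
    Reduce coefficients mod 17: 8·t ≡ 15 (mod 17).
    The inverse of 8 mod 17 is 15 (since 8·15 = 120 = 7·17 + 1), so t ≡ 15·15 = 225 ≡ 4 (mod 17).
    Then x = 6 + 8·4 = 38, valid modulo lcm(8, 17) = 136: x ≡ 38 (mod 136).
  Combine with x ≡ 7 (mod 11); new modulus lcm = 1496.
    Write x = 38 + 136·t and substitute into x ≡ 7 (mod 11): 136·t ≡ 7 − 38 = -31 (mod 11).
    Reduce coefficients mod 11: 4·t ≡ 2 (mod 11).
    The inverse of 4 mod 11 is 3 (since 4·3 = 12 = 1·11 + 1), so t ≡ 3·2 = 6 ≡ 6 (mod 11).
    Then x = 38 + 136·6 = 854, valid modulo lcm(136, 11) = 1496: x ≡ 854 (mod 1496).
  Combine with x ≡ 0 (mod 9); new modulus lcm = 13464.
    Write x = 854 + 1496·t and substitute into x ≡ 0 (mod 9): 1496·t ≡ 0 − 854 = -854 (mod 9).
    Reduce coefficients mod 9: 2·t ≡ 1 (mod 9).
    The inverse of 2 mod 9 is 5 (since 2·5 = 10 = 1·9 + 1), so t ≡ 5·1 = 5 ≡ 5 (mod 9).
    Then x = 854 + 1496·5 = 8334, valid modulo lcm(1496, 9) = 13464: x ≡ 8334 (mod 13464).
Verify against each original: 8334 mod 8 = 6, 8334 mod 17 = 4, 8334 mod 11 = 7, 8334 mod 9 = 0.

x ≡ 8334 (mod 13464).


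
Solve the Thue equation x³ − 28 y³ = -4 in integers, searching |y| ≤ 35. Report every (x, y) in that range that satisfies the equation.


The equation is x³ - 28y³ = -4. For fixed y, x³ = 28·y³ − 4, so a solution requires the RHS to be a perfect cube.
Strategy: iterate y from -35 to 35, compute RHS = 28·y³ − 4, and check whether it is a (positive or negative) perfect cube.
Check small values of y:
  y = 0: RHS = -4 is not a perfect cube.
  y = 1: RHS = 24 is not a perfect cube.
  y = -1: RHS = -32 is not a perfect cube.
  y = 2: RHS = 220 is not a perfect cube.
  y = -2: RHS = -228 is not a perfect cube.
  y = 3: RHS = 752 is not a perfect cube.
  y = -3: RHS = -760 is not a perfect cube.
Continuing the search up to |y| = 35 finds no solutions either.
No (x, y) in the scanned range satisfies the equation.

No integer solutions with |y| ≤ 35.


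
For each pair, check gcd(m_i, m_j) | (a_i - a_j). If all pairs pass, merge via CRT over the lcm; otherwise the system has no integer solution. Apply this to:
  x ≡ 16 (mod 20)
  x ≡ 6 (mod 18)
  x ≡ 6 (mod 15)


Moduli 20, 18, 15 are not pairwise coprime, so CRT works modulo lcm(m_i) when all pairwise compatibility conditions hold.
Pairwise compatibility: gcd(m_i, m_j) must divide a_i - a_j for every pair.
Merge one congruence at a time:
  Start: x ≡ 16 (mod 20).
  Combine with x ≡ 6 (mod 18): gcd(20, 18) = 2; 6 - 16 = -10, which IS divisible by 2, so compatible.
    Write x = 16 + 20·t and substitute into x ≡ 6 (mod 18): 20·t ≡ 6 − 16 = -10 (mod 18).
    Divide the congruence (and modulus) by g = 2: 10·t ≡ -5 (mod 9).
    Reduce coefficients mod 9: 1·t ≡ 4 (mod 9).
    So t ≡ 4 (mod 9).
    Then x = 16 + 20·4 = 96, valid modulo lcm(20, 18) = 180: x ≡ 96 (mod 180).
  Combine with x ≡ 6 (mod 15): gcd(180, 15) = 15; 6 - 96 = -90, which IS divisible by 15, so compatible.
    Write x = 96 + 180·t and substitute into x ≡ 6 (mod 15): 180·t ≡ 6 − 96 = -90 (mod 15).
    Divide the congruence (and modulus) by g = 15: 12·t ≡ -6 (mod 1).
    Modulo 1 every t works; take t = 0.
    Then x = 96 + 180·0 = 96, valid modulo lcm(180, 15) = 180: x ≡ 96 (mod 180).
Verify: 96 mod 20 = 16, 96 mod 18 = 6, 96 mod 15 = 6.

x ≡ 96 (mod 180).


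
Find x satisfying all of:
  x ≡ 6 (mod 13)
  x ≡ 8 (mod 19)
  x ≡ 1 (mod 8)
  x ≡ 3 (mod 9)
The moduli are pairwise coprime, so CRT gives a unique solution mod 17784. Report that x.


Product of moduli M = 13 · 19 · 8 · 9 = 17784.
Merge one congruence at a time:
  Start: x ≡ 6 (mod 13).
  Combine with x ≡ 8 (mod 19); new modulus lcm = 247.
    Write x = 6 + 13·t and substitute into x ≡ 8 (mod 19): 13·t ≡ 8 − 6 = 2 (mod 19).
    The inverse of 13 mod 19 is 3 (since 13·3 = 39 = 2·19 + 1), so t ≡ 3·2 = 6 ≡ 6 (mod 19).
    Then x = 6 + 13·6 = 84, valid modulo lcm(13, 19) = 247: x ≡ 84 (mod 247).
  Combine with x ≡ 1 (mod 8); new modulus lcm = 1976.
    Write x = 84 + 247·t and substitute into x ≡ 1 (mod 8): 247·t ≡ 1 − 84 = -83 (mod 8).
    Reduce coefficients mod 8: 7·t ≡ 5 (mod 8).
    The inverse of 7 mod 8 is 7 (since 7·7 = 49 = 6·8 + 1), so t ≡ 7·5 = 35 ≡ 3 (mod 8).
    Then x = 84 + 247·3 = 825, valid modulo lcm(247, 8) = 1976: x ≡ 825 (mod 1976).
  Combine with x ≡ 3 (mod 9); new modulus lcm = 17784.
    Write x = 825 + 1976·t and substitute into x ≡ 3 (mod 9): 1976·t ≡ 3 − 825 = -822 (mod 9).
    Reduce coefficients mod 9: 5·t ≡ 6 (mod 9).
    The inverse of 5 mod 9 is 2 (since 5·2 = 10 = 1·9 + 1), so t ≡ 2·6 = 12 ≡ 3 (mod 9).
    Then x = 825 + 1976·3 = 6753, valid modulo lcm(1976, 9) = 17784: x ≡ 6753 (mod 17784).
Verify against each original: 6753 mod 13 = 6, 6753 mod 19 = 8, 6753 mod 8 = 1, 6753 mod 9 = 3.

x ≡ 6753 (mod 17784).


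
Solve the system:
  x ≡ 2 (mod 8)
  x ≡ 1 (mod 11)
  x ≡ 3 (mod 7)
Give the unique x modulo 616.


Moduli 8, 11, 7 are pairwise coprime; by CRT there is a unique solution modulo M = 8 · 11 · 7 = 616.
Solve pairwise, accumulating the modulus:
  Start with x ≡ 2 (mod 8).
  Combine with x ≡ 1 (mod 11): since gcd(8, 11) = 1, we get a unique residue mod 88.
    Write x = 2 + 8·t and substitute into x ≡ 1 (mod 11): 8·t ≡ 1 − 2 = -1 (mod 11).
    Reduce coefficients mod 11: 8·t ≡ 10 (mod 11).
    The inverse of 8 mod 11 is 7 (since 8·7 = 56 = 5·11 + 1), so t ≡ 7·10 = 70 ≡ 4 (mod 11).
    Then x = 2 + 8·4 = 34, valid modulo lcm(8, 11) = 88: x ≡ 34 (mod 88).
  Combine with x ≡ 3 (mod 7): since gcd(88, 7) = 1, we get a unique residue mod 616.
    Write x = 34 + 88·t and substitute into x ≡ 3 (mod 7): 88·t ≡ 3 − 34 = -31 (mod 7).
    Reduce coefficients mod 7: 4·t ≡ 4 (mod 7).
    The inverse of 4 mod 7 is 2 (since 4·2 = 8 = 1·7 + 1), so t ≡ 2·4 = 8 ≡ 1 (mod 7).
    Then x = 34 + 88·1 = 122, valid modulo lcm(88, 7) = 616: x ≡ 122 (mod 616).
Verify: 122 mod 8 = 2 ✓, 122 mod 11 = 1 ✓, 122 mod 7 = 3 ✓.

x ≡ 122 (mod 616).
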